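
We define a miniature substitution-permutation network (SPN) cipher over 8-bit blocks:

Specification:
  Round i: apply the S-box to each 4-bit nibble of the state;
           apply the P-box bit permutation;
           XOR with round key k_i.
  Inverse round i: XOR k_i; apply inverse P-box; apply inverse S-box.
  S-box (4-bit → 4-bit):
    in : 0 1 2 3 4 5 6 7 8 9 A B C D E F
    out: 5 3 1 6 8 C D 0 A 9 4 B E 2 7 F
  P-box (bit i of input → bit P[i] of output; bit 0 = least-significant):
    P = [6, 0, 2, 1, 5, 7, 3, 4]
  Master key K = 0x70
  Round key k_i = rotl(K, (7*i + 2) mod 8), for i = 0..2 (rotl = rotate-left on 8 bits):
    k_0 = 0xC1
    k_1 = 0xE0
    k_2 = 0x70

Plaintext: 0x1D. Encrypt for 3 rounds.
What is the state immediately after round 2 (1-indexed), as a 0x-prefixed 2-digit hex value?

0x9C

s_0 = plaintext = 0x1D
s_1 = Round(s_0, k_0) = 0x60
s_2 = Round(s_1, k_1) = 0x9C
s_3 = Round(s_2, k_2) = 0x47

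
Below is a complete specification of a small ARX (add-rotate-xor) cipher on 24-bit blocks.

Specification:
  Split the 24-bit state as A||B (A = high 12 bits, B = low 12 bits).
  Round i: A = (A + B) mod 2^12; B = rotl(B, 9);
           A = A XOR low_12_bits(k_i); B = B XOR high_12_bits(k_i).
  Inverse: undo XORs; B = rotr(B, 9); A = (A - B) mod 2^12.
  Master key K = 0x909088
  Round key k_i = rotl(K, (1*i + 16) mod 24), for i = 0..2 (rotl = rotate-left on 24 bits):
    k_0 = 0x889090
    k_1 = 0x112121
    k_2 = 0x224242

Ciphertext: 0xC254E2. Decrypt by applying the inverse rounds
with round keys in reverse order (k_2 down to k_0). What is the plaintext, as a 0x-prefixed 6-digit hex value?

0x48AC10

s_0 = ciphertext = 0xC254E2
s_1 = InvRound(s_0, k_2) = 0x834633
s_2 = InvRound(s_1, k_1) = 0x00A90B
s_3 = InvRound(s_2, k_0) = 0x48AC10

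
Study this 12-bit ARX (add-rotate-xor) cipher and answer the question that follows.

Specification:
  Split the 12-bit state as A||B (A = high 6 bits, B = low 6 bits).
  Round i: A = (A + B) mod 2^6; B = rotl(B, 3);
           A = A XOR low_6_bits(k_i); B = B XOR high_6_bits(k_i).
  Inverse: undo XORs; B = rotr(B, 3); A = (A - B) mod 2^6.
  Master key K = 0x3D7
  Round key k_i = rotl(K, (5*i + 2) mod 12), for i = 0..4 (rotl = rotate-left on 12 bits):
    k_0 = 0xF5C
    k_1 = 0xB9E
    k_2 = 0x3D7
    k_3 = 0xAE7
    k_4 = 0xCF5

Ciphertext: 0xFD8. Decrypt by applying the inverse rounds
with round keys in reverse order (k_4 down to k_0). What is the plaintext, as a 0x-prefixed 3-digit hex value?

0xD0E

s_0 = ciphertext = 0xFD8
s_1 = InvRound(s_0, k_4) = 0xB5D
s_2 = InvRound(s_1, k_3) = 0x536
s_3 = InvRound(s_2, k_2) = 0xD0F
s_4 = InvRound(s_3, k_1) = 0x78C
s_5 = InvRound(s_4, k_0) = 0xD0E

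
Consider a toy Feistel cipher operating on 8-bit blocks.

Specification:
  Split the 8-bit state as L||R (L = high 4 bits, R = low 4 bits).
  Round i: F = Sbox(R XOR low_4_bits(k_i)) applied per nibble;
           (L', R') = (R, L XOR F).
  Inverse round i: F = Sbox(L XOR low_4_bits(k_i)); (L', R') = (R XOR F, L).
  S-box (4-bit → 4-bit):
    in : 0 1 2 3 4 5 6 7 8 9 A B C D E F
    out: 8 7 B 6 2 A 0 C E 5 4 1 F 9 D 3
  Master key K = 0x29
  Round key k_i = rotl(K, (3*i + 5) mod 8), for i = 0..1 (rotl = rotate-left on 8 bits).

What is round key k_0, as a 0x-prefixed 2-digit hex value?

0x25

K = 0x29
k_0 = rotl(K, (3*0+5) mod 8) = rotl(K, 5) = 0x25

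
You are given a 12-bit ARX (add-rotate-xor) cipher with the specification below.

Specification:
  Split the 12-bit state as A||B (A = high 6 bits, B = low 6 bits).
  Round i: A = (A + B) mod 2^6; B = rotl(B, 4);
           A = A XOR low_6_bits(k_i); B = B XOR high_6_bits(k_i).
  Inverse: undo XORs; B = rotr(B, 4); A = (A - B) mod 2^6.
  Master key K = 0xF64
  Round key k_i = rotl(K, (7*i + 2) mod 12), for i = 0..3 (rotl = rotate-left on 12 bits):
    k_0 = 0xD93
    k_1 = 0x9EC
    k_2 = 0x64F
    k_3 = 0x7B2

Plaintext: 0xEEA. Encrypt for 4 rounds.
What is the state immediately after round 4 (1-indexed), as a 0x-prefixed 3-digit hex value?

s_0 = plaintext = 0xEEA
s_1 = Round(s_0, k_0) = 0xD9C
s_2 = Round(s_1, k_1) = 0xFA0
s_3 = Round(s_2, k_2) = 0x451
s_4 = Round(s_3, k_3) = 0x40A

0x40A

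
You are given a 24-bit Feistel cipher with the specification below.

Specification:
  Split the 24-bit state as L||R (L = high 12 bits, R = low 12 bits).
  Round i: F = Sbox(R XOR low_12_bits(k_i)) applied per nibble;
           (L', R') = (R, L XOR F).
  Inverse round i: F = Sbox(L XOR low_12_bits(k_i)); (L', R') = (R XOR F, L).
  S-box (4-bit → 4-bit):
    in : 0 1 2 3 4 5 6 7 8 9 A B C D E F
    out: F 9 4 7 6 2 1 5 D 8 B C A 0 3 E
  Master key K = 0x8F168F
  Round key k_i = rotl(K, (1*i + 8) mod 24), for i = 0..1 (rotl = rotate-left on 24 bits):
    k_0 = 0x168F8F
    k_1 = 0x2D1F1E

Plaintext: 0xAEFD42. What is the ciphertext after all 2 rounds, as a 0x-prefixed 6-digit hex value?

0xE4F46B

s_0 = plaintext = 0xAEFD42
s_1 = Round(s_0, k_0) = 0xD42E4F
s_2 = Round(s_1, k_1) = 0xE4F46B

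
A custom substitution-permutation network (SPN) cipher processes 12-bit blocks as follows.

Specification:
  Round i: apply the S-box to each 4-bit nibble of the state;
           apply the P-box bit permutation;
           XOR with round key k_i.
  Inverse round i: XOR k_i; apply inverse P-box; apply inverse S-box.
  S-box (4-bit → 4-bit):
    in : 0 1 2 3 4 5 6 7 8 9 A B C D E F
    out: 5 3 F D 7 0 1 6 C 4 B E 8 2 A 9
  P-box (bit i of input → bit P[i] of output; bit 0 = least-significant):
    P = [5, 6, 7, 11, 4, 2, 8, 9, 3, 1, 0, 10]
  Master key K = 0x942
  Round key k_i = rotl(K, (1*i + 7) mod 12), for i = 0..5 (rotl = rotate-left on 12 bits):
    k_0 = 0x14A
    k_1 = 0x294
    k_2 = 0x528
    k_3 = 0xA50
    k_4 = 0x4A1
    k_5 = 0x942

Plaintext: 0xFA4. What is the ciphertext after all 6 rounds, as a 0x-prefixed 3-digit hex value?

0x894

s_0 = plaintext = 0xFA4
s_1 = Round(s_0, k_0) = 0x7B6
s_2 = Round(s_1, k_1) = 0x1B3
s_3 = Round(s_2, k_2) = 0xE86
s_4 = Round(s_3, k_3) = 0xD72
s_5 = Round(s_4, k_4) = 0xD47
s_6 = Round(s_5, k_5) = 0x894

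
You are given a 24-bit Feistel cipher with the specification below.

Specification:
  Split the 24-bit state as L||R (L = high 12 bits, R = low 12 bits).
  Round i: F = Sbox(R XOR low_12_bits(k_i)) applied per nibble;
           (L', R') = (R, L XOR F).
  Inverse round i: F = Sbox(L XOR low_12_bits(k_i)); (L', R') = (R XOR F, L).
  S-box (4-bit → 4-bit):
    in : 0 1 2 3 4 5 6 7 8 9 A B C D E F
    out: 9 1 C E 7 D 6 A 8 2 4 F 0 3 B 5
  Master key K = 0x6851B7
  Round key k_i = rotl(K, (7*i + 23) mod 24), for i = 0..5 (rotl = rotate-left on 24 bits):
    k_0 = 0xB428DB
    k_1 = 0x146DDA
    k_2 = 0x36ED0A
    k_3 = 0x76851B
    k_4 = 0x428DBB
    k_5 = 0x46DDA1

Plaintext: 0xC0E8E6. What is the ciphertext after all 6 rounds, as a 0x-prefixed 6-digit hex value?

0x8403D4

s_0 = plaintext = 0xC0E8E6
s_1 = Round(s_0, k_0) = 0x8E65ED
s_2 = Round(s_1, k_1) = 0x5ED00C
s_3 = Round(s_2, k_2) = 0x00C67B
s_4 = Round(s_3, k_3) = 0x67BE65
s_5 = Round(s_4, k_4) = 0xE65840
s_6 = Round(s_5, k_5) = 0x8403D4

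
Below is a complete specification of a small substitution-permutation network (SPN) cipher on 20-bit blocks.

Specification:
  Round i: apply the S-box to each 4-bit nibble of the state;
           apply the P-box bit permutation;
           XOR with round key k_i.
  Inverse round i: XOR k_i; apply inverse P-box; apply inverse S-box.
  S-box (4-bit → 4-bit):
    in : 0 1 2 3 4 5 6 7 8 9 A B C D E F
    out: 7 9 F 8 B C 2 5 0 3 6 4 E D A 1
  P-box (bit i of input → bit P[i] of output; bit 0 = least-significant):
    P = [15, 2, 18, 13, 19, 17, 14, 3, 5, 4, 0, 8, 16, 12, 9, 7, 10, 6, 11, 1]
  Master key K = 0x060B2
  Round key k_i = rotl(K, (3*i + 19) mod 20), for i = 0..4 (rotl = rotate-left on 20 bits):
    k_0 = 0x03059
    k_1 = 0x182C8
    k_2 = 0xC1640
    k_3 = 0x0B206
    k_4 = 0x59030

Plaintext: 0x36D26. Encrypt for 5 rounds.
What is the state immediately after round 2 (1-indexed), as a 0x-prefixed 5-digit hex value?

s_0 = plaintext = 0x36D26
s_1 = Round(s_0, k_0) = 0xA6176
s_2 = Round(s_1, k_1) = 0x9DBAC
s_3 = Round(s_2, k_2) = 0xB7085
s_4 = Round(s_3, k_3) = 0x59837
s_5 = Round(s_4, k_4) = 0x0083A

0x9DBAC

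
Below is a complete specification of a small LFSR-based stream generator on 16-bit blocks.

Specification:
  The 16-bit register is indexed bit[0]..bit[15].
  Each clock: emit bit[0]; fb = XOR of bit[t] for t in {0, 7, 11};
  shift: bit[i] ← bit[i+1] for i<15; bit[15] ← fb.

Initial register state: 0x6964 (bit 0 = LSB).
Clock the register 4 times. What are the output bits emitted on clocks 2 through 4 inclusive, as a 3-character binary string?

010

reg_0 = 0x6964
clock 1: out=0, reg = 0xB4B2
clock 2: out=0, reg = 0xDA59
clock 3: out=1, reg = 0x6D2C
clock 4: out=0, reg = 0xB696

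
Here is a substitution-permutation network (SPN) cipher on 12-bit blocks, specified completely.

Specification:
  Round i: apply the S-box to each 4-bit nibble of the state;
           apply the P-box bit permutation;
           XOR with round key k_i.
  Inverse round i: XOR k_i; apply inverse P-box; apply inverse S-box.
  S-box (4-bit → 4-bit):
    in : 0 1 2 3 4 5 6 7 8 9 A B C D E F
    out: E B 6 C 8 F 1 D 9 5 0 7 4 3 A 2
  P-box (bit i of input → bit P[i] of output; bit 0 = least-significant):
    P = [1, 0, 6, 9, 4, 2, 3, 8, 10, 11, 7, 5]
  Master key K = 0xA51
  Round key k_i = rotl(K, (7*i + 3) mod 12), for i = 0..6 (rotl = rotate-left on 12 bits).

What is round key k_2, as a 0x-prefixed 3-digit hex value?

K = 0xA51
k_0 = rotl(K, (7*0+3) mod 12) = rotl(K, 3) = 0x28D
k_1 = rotl(K, (7*1+3) mod 12) = rotl(K, 10) = 0x694
k_2 = rotl(K, (7*2+3) mod 12) = rotl(K, 5) = 0xA34

0xA34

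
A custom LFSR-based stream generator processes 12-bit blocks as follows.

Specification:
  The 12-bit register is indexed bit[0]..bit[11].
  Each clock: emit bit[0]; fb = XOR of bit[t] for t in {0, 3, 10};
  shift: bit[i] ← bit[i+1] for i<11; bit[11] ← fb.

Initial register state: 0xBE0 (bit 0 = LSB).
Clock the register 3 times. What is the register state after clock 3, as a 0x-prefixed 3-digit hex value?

0xD7C

reg_0 = 0xBE0
clock 1: out=0, reg = 0x5F0
clock 2: out=0, reg = 0xAF8
clock 3: out=0, reg = 0xD7C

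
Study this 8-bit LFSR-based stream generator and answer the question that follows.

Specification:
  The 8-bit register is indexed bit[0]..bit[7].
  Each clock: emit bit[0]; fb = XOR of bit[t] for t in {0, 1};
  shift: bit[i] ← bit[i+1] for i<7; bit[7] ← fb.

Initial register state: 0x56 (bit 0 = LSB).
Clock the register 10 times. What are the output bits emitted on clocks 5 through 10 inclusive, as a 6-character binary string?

101010

reg_0 = 0x56
clock 1: out=0, reg = 0xAB
clock 2: out=1, reg = 0x55
clock 3: out=1, reg = 0xAA
clock 4: out=0, reg = 0xD5
clock 5: out=1, reg = 0xEA
clock 6: out=0, reg = 0xF5
clock 7: out=1, reg = 0xFA
clock 8: out=0, reg = 0xFD
clock 9: out=1, reg = 0xFE
clock 10: out=0, reg = 0xFF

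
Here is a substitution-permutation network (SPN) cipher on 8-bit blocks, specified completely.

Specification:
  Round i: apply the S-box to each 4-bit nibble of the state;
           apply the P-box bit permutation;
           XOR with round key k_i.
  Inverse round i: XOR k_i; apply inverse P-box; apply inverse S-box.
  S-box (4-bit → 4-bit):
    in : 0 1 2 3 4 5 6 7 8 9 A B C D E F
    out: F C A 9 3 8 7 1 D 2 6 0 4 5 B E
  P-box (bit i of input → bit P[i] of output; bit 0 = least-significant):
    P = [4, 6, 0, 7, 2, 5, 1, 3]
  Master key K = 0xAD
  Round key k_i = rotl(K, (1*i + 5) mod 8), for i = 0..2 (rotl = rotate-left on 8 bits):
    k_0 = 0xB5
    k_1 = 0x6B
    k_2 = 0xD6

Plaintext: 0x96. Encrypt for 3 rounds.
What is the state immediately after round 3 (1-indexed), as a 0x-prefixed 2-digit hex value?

0x9A

s_0 = plaintext = 0x96
s_1 = Round(s_0, k_0) = 0xC4
s_2 = Round(s_1, k_1) = 0x39
s_3 = Round(s_2, k_2) = 0x9A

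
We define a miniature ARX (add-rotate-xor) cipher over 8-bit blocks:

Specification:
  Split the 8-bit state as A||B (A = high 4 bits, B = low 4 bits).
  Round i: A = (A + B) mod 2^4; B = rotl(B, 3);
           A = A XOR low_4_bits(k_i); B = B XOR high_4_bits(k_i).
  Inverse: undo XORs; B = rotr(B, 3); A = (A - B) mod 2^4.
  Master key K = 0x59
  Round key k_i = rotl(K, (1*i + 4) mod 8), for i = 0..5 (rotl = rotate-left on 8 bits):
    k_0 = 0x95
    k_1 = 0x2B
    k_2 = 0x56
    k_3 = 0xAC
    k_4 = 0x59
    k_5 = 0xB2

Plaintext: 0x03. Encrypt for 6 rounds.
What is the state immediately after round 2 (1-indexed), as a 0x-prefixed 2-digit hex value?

0xD2

s_0 = plaintext = 0x03
s_1 = Round(s_0, k_0) = 0x60
s_2 = Round(s_1, k_1) = 0xD2
s_3 = Round(s_2, k_2) = 0x94
s_4 = Round(s_3, k_3) = 0x18
s_5 = Round(s_4, k_4) = 0x01
s_6 = Round(s_5, k_5) = 0x33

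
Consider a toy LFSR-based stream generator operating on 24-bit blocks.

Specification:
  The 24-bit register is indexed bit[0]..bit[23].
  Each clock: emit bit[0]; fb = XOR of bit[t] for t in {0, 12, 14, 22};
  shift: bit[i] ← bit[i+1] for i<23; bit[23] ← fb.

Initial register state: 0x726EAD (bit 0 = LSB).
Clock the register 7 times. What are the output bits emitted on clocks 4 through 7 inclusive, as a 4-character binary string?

1010

reg_0 = 0x726EAD
clock 1: out=1, reg = 0xB93756
clock 2: out=0, reg = 0xDC9BAB
clock 3: out=1, reg = 0xEE4DD5
clock 4: out=1, reg = 0xF726EA
clock 5: out=0, reg = 0xFB9375
clock 6: out=1, reg = 0xFDC9BA
clock 7: out=0, reg = 0x7EE4DD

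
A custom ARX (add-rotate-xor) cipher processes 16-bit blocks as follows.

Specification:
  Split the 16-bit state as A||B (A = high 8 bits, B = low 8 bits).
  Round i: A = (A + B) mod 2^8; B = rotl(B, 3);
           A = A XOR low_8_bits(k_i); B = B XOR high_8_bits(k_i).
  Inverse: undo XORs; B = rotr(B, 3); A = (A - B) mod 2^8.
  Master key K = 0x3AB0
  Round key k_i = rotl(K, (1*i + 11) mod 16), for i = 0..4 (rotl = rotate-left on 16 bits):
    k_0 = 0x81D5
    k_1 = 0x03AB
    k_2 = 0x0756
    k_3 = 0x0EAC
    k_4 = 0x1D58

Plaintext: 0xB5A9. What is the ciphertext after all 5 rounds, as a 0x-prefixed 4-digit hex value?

0x6666

s_0 = plaintext = 0xB5A9
s_1 = Round(s_0, k_0) = 0x8BCC
s_2 = Round(s_1, k_1) = 0xFC65
s_3 = Round(s_2, k_2) = 0x372C
s_4 = Round(s_3, k_3) = 0xCF6F
s_5 = Round(s_4, k_4) = 0x6666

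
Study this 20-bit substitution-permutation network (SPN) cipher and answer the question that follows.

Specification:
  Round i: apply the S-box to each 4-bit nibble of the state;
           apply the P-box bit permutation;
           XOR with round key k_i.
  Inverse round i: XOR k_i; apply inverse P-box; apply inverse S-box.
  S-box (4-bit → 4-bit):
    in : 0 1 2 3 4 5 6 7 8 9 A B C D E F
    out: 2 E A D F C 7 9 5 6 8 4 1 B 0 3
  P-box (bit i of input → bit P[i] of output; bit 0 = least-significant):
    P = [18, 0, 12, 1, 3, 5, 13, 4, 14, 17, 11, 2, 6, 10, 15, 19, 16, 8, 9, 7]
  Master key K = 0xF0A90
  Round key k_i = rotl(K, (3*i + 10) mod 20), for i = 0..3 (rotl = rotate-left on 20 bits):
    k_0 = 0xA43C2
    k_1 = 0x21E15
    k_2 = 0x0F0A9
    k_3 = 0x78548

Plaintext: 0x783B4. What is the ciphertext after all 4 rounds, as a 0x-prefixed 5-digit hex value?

s_0 = plaintext = 0x783B4
s_1 = Round(s_0, k_0) = 0xFBB05
s_2 = Round(s_1, k_1) = 0x38737
s_3 = Round(s_2, k_2) = 0x51277
s_4 = Round(s_3, k_3) = 0x903D6

0x903D6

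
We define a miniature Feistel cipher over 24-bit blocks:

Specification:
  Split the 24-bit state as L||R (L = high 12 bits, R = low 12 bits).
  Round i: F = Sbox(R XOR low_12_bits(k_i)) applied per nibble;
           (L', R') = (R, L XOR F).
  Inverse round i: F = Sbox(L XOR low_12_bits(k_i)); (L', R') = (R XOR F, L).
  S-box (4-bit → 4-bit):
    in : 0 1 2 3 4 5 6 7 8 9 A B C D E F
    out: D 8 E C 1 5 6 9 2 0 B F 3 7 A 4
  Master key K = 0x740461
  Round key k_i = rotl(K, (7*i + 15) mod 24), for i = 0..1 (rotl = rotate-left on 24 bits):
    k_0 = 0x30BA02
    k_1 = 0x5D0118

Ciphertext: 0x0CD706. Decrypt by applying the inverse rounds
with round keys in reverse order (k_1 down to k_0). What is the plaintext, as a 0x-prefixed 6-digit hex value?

0x555F73

s_0 = ciphertext = 0x0CD706
s_1 = InvRound(s_0, k_1) = 0xF730CD
s_2 = InvRound(s_1, k_0) = 0x555F73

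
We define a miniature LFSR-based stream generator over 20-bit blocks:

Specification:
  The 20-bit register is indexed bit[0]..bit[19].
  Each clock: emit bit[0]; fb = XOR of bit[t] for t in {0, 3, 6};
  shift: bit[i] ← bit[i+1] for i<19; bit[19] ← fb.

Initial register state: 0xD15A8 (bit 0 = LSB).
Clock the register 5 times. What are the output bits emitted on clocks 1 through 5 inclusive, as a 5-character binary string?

reg_0 = 0xD15A8
clock 1: out=0, reg = 0xE8AD4
clock 2: out=0, reg = 0xF456A
clock 3: out=0, reg = 0x7A2B5
clock 4: out=1, reg = 0xBD15A
clock 5: out=0, reg = 0x5E8AD

00010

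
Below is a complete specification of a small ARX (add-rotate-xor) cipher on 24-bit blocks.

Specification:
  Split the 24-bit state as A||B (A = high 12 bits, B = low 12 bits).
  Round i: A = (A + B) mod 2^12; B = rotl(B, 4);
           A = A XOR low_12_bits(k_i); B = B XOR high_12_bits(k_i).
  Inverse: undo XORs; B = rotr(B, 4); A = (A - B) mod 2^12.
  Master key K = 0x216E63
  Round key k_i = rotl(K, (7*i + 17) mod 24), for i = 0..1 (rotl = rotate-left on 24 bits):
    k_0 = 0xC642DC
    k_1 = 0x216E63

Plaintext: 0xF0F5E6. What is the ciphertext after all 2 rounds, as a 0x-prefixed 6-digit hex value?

0x649204

s_0 = plaintext = 0xF0F5E6
s_1 = Round(s_0, k_0) = 0x629201
s_2 = Round(s_1, k_1) = 0x649204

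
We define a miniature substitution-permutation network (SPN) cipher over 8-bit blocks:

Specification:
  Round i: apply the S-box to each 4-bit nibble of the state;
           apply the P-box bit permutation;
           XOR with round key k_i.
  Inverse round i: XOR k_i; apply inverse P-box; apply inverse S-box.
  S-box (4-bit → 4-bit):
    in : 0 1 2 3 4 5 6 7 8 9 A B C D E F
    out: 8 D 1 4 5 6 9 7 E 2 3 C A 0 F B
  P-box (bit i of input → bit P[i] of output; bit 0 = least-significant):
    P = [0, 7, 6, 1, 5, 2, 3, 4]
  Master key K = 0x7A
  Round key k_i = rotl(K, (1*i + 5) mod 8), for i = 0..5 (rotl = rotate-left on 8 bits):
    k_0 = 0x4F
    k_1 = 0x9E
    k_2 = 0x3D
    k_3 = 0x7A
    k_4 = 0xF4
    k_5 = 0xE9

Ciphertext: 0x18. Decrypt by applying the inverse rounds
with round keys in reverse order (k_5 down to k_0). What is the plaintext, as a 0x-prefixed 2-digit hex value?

0x92

s_0 = ciphertext = 0x18
s_1 = InvRound(s_0, k_5) = 0x67
s_2 = InvRound(s_1, k_4) = 0x0F
s_3 = InvRound(s_2, k_3) = 0xF4
s_4 = InvRound(s_3, k_2) = 0x37
s_5 = InvRound(s_4, k_1) = 0x4A
s_6 = InvRound(s_5, k_0) = 0x92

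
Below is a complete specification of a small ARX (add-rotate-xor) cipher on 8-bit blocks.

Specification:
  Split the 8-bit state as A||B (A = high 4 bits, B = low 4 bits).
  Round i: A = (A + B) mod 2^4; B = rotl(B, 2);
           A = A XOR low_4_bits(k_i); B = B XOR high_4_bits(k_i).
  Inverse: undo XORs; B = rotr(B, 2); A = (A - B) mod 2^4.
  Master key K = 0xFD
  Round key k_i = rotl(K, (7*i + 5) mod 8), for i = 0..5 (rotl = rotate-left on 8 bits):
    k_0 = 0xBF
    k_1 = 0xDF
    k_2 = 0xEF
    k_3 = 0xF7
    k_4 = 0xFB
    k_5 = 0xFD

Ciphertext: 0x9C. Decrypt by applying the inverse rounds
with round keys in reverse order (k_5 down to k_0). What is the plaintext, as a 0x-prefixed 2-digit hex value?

0xDB

s_0 = ciphertext = 0x9C
s_1 = InvRound(s_0, k_5) = 0x8C
s_2 = InvRound(s_1, k_4) = 0x7C
s_3 = InvRound(s_2, k_3) = 0x4C
s_4 = InvRound(s_3, k_2) = 0x38
s_5 = InvRound(s_4, k_1) = 0x75
s_6 = InvRound(s_5, k_0) = 0xDB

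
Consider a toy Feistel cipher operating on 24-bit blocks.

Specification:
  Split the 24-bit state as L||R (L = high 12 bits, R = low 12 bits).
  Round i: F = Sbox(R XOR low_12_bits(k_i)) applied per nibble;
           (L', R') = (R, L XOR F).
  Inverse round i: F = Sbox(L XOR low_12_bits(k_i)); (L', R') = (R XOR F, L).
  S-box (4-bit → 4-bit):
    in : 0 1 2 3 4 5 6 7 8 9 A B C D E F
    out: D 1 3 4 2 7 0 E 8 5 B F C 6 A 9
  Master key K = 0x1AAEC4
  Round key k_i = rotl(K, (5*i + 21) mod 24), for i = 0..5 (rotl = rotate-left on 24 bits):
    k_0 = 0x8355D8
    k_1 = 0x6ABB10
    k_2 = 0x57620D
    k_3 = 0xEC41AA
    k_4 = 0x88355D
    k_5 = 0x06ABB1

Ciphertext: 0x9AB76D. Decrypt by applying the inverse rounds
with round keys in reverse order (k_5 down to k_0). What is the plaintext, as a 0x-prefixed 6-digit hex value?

0x7E1FFB

s_0 = ciphertext = 0x9AB76D
s_1 = InvRound(s_0, k_5) = 0x4769AB
s_2 = InvRound(s_1, k_4) = 0x894476
s_3 = InvRound(s_2, k_3) = 0x13C894
s_4 = InvRound(s_3, k_2) = 0xCD513C
s_5 = InvRound(s_4, k_1) = 0xFFBCD5
s_6 = InvRound(s_5, k_0) = 0x7E1FFB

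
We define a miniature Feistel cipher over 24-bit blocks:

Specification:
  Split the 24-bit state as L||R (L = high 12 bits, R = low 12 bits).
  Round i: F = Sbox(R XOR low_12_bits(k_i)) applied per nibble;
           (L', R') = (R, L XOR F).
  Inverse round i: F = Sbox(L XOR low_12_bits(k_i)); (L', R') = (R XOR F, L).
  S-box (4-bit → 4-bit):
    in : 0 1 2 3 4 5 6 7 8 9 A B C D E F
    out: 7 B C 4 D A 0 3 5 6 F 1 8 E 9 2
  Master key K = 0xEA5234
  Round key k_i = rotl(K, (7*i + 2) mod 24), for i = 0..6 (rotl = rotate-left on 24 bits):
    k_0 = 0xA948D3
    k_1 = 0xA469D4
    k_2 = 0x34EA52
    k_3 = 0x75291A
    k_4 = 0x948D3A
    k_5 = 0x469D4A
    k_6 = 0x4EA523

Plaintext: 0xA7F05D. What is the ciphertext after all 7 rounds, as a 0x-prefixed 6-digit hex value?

0xEAF0B3

s_0 = plaintext = 0xA7F05D
s_1 = Round(s_0, k_0) = 0x05DF26
s_2 = Round(s_1, k_1) = 0xF26071
s_3 = Round(s_2, k_2) = 0x0710E2
s_4 = Round(s_3, k_3) = 0x0E2654
s_5 = Round(s_4, k_4) = 0x6541EB
s_6 = Round(s_5, k_5) = 0x1EBEAF
s_7 = Round(s_6, k_6) = 0xEAF0B3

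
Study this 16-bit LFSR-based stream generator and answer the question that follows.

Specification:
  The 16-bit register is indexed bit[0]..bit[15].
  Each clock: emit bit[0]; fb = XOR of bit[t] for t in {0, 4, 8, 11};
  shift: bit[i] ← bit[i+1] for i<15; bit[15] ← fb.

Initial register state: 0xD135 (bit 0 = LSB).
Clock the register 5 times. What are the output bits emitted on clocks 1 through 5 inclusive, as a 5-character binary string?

10101

reg_0 = 0xD135
clock 1: out=1, reg = 0xE89A
clock 2: out=0, reg = 0x744D
clock 3: out=1, reg = 0xBA26
clock 4: out=0, reg = 0xDD13
clock 5: out=1, reg = 0x6E89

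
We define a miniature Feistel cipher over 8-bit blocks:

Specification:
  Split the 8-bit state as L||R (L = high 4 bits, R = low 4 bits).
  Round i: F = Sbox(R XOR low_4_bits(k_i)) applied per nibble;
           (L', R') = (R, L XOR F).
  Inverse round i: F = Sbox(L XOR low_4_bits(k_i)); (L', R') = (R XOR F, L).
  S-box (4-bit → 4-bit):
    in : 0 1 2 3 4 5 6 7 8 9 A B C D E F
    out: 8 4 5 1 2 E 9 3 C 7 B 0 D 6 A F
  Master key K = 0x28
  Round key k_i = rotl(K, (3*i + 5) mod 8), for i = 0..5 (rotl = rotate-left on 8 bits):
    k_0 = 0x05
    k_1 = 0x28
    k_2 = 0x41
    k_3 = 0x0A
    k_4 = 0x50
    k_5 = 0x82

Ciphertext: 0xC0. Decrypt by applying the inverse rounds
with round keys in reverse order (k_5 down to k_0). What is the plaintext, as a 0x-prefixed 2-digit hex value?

s_0 = ciphertext = 0xC0
s_1 = InvRound(s_0, k_5) = 0xAC
s_2 = InvRound(s_1, k_4) = 0x7A
s_3 = InvRound(s_2, k_3) = 0xC7
s_4 = InvRound(s_3, k_2) = 0x1C
s_5 = InvRound(s_4, k_1) = 0xB1
s_6 = InvRound(s_5, k_0) = 0xBB

0xBB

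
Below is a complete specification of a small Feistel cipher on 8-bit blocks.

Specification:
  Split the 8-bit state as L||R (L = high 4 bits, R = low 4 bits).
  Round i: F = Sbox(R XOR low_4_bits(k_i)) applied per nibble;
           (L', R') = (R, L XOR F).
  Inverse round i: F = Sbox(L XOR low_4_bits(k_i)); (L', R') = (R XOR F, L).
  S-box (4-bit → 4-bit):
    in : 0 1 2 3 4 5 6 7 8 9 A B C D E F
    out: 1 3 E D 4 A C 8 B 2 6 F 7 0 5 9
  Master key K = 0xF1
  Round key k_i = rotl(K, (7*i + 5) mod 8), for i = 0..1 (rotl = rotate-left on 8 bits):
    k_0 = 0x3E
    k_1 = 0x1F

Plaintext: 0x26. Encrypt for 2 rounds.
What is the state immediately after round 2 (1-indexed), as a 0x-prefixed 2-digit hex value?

s_0 = plaintext = 0x26
s_1 = Round(s_0, k_0) = 0x69
s_2 = Round(s_1, k_1) = 0x9A

0x9A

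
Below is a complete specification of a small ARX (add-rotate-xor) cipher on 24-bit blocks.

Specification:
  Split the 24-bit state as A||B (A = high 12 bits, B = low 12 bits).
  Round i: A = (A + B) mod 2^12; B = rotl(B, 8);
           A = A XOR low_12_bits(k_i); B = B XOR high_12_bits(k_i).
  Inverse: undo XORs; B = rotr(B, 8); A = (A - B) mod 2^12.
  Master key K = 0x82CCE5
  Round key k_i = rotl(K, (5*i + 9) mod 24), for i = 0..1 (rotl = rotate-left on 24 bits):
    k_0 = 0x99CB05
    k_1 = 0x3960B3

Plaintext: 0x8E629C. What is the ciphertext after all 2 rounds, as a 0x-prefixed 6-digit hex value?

0x68F6CD

s_0 = plaintext = 0x8E629C
s_1 = Round(s_0, k_0) = 0x0875B5
s_2 = Round(s_1, k_1) = 0x68F6CD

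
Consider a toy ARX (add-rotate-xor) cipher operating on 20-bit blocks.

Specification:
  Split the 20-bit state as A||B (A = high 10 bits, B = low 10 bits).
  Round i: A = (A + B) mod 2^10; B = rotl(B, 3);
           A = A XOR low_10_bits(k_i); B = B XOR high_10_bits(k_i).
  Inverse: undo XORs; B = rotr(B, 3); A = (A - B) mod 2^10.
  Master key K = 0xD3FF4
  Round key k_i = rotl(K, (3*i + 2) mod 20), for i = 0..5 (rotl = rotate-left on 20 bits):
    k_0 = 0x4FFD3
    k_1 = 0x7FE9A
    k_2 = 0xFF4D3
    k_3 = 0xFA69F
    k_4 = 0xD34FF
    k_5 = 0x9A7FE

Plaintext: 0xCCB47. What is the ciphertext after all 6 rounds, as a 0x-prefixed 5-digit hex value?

0x73642

s_0 = plaintext = 0xCCB47
s_1 = Round(s_0, k_0) = 0x6AB01
s_2 = Round(s_1, k_1) = 0x8C5F1
s_3 = Round(s_2, k_2) = 0x3C476
s_4 = Round(s_3, k_3) = 0xFE059
s_5 = Round(s_4, k_4) = 0x2B985
s_6 = Round(s_5, k_5) = 0x73642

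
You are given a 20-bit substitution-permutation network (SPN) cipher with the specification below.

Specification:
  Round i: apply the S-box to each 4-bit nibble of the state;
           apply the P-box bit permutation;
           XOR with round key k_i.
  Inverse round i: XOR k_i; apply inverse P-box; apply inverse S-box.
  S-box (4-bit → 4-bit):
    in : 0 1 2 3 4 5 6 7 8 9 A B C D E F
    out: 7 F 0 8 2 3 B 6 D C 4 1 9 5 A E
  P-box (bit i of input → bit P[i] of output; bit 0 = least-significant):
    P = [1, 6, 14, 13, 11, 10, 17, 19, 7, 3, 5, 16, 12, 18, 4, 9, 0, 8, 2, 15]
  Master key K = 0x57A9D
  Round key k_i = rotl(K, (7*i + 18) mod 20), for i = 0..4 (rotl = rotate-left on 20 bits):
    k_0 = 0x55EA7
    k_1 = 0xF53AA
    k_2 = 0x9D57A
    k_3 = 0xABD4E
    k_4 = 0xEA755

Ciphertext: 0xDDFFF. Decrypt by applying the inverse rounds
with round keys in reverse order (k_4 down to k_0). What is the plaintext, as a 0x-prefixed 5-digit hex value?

0x4363B

s_0 = ciphertext = 0xDDFFF
s_1 = InvRound(s_0, k_4) = 0x2B1D8
s_2 = InvRound(s_1, k_3) = 0xAAB6B
s_3 = InvRound(s_2, k_2) = 0xB8309
s_4 = InvRound(s_3, k_1) = 0xC5D2D
s_5 = InvRound(s_4, k_0) = 0x4363B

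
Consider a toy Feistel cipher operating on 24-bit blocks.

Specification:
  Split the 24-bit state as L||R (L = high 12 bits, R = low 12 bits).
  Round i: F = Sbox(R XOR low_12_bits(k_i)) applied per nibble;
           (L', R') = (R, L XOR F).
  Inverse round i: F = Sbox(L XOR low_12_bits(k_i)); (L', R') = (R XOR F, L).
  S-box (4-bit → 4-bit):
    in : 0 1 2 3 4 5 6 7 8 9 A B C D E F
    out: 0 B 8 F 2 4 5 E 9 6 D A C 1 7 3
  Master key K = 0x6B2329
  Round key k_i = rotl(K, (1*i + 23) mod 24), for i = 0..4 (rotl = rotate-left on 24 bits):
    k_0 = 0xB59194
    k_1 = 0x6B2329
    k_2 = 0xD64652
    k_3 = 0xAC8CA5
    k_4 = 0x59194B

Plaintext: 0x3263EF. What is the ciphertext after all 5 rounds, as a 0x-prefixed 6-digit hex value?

s_0 = plaintext = 0x3263EF
s_1 = Round(s_0, k_0) = 0x3EFBCC
s_2 = Round(s_1, k_1) = 0xBCCA9B
s_3 = Round(s_2, k_2) = 0xA9B70A
s_4 = Round(s_3, k_3) = 0x70A048
s_5 = Round(s_4, k_4) = 0x048105

0x048105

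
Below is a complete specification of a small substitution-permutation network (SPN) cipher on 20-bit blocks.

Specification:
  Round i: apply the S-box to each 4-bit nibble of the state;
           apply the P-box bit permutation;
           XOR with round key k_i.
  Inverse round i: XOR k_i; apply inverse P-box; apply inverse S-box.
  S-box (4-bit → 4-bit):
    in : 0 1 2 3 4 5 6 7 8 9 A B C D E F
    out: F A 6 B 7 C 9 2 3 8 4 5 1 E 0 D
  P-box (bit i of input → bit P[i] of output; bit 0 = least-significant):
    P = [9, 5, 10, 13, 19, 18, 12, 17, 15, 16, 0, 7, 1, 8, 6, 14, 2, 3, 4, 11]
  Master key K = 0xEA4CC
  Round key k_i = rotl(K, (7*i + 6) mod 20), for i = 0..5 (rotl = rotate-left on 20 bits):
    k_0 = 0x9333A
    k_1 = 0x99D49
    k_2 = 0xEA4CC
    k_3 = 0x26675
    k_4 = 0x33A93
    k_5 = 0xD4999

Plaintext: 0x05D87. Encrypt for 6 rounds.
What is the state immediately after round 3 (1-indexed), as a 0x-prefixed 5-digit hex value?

0xA6BE4

s_0 = plaintext = 0x05D87
s_1 = Round(s_0, k_0) = 0x47BC7
s_2 = Round(s_1, k_1) = 0x11C74
s_3 = Round(s_2, k_2) = 0xA6BE4
s_4 = Round(s_3, k_3) = 0x2A046
s_5 = Round(s_4, k_4) = 0xE884A
s_6 = Round(s_5, k_5) = 0x0DC9B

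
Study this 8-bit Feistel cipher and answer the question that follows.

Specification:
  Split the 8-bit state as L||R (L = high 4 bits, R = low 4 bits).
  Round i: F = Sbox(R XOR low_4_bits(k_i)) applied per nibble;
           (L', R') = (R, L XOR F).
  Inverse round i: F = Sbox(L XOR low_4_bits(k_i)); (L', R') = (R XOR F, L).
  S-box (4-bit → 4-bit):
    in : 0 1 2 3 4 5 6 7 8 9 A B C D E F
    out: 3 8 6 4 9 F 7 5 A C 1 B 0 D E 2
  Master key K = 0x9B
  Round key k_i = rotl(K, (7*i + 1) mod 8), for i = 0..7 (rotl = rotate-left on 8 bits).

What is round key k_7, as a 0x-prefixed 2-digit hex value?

K = 0x9B
k_0 = rotl(K, (7*0+1) mod 8) = rotl(K, 1) = 0x37
k_1 = rotl(K, (7*1+1) mod 8) = rotl(K, 0) = 0x9B
k_2 = rotl(K, (7*2+1) mod 8) = rotl(K, 7) = 0xCD
k_3 = rotl(K, (7*3+1) mod 8) = rotl(K, 6) = 0xE6
k_4 = rotl(K, (7*4+1) mod 8) = rotl(K, 5) = 0x73
k_5 = rotl(K, (7*5+1) mod 8) = rotl(K, 4) = 0xB9
k_6 = rotl(K, (7*6+1) mod 8) = rotl(K, 3) = 0xDC
k_7 = rotl(K, (7*7+1) mod 8) = rotl(K, 2) = 0x6E

0x6E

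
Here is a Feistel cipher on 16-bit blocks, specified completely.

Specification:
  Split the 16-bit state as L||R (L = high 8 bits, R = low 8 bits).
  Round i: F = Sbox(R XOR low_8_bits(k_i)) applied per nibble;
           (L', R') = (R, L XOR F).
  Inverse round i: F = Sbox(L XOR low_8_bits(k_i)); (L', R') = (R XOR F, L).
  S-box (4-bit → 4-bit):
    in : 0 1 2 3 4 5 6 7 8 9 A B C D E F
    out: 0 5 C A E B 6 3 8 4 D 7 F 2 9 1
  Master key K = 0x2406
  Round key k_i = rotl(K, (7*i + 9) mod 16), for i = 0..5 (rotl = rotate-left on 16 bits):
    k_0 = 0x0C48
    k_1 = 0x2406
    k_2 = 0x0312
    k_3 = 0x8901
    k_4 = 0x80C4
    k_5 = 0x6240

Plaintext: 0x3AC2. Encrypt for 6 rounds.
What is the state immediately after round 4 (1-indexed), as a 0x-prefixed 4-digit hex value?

0x6CD5

s_0 = plaintext = 0x3AC2
s_1 = Round(s_0, k_0) = 0xC2B7
s_2 = Round(s_1, k_1) = 0xB7B7
s_3 = Round(s_2, k_2) = 0xB76C
s_4 = Round(s_3, k_3) = 0x6CD5
s_5 = Round(s_4, k_4) = 0xD539
s_6 = Round(s_5, k_5) = 0x39E1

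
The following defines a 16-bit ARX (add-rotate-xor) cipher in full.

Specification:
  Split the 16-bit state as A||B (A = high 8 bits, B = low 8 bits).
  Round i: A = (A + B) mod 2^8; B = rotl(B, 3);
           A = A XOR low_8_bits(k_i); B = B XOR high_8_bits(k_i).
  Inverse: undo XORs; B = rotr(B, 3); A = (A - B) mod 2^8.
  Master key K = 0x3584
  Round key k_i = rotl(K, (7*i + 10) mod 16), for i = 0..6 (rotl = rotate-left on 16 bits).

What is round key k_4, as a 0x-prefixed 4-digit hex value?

0x610D

K = 0x3584
k_0 = rotl(K, (7*0+10) mod 16) = rotl(K, 10) = 0x10D6
k_1 = rotl(K, (7*1+10) mod 16) = rotl(K, 1) = 0x6B08
k_2 = rotl(K, (7*2+10) mod 16) = rotl(K, 8) = 0x8435
k_3 = rotl(K, (7*3+10) mod 16) = rotl(K, 15) = 0x1AC2
k_4 = rotl(K, (7*4+10) mod 16) = rotl(K, 6) = 0x610D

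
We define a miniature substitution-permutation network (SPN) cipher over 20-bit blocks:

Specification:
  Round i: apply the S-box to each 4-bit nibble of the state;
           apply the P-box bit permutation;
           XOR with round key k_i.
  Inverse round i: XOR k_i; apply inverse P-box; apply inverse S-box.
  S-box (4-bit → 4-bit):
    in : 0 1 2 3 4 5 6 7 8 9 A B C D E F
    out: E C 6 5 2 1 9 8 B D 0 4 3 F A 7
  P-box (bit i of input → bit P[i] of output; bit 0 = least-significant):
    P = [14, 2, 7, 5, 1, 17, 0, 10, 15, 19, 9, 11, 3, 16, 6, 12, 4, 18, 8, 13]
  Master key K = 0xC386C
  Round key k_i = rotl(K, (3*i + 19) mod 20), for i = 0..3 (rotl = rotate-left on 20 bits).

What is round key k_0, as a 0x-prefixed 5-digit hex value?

K = 0xC386C
k_0 = rotl(K, (3*0+19) mod 20) = rotl(K, 19) = 0x61C36

0x61C36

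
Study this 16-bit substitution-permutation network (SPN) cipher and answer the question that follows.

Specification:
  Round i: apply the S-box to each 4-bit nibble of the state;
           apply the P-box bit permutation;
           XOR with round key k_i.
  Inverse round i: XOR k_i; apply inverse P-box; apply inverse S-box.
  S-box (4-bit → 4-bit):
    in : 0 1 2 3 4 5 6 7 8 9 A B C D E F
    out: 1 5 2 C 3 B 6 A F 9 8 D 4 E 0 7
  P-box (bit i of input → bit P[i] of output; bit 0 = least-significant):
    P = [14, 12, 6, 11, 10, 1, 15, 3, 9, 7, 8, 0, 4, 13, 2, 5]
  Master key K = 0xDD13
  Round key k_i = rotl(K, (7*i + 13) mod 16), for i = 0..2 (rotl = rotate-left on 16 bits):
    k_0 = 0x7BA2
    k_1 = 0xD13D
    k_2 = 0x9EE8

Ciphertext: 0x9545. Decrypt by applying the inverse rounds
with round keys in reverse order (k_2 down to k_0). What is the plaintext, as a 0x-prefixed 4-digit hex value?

0xE58C

s_0 = ciphertext = 0x9545
s_1 = InvRound(s_0, k_2) = 0x38AA
s_2 = InvRound(s_1, k_1) = 0xFD69
s_3 = InvRound(s_2, k_0) = 0xE58C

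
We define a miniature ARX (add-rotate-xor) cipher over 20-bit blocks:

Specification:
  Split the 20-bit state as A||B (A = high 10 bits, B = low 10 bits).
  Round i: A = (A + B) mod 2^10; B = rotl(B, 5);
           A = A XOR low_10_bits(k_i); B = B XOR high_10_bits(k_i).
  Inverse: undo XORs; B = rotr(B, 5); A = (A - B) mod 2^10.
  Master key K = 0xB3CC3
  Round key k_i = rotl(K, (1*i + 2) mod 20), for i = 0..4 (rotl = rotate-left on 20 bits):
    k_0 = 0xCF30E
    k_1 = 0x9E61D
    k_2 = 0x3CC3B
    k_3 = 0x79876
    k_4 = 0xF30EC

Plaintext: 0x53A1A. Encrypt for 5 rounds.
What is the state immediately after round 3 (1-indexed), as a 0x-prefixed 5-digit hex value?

0xBCBAC

s_0 = plaintext = 0x53A1A
s_1 = Round(s_0, k_0) = 0x1986C
s_2 = Round(s_1, k_1) = 0xB3FFA
s_3 = Round(s_2, k_2) = 0xBCBAC
s_4 = Round(s_3, k_3) = 0xBA07B
s_5 = Round(s_4, k_4) = 0xE3CAF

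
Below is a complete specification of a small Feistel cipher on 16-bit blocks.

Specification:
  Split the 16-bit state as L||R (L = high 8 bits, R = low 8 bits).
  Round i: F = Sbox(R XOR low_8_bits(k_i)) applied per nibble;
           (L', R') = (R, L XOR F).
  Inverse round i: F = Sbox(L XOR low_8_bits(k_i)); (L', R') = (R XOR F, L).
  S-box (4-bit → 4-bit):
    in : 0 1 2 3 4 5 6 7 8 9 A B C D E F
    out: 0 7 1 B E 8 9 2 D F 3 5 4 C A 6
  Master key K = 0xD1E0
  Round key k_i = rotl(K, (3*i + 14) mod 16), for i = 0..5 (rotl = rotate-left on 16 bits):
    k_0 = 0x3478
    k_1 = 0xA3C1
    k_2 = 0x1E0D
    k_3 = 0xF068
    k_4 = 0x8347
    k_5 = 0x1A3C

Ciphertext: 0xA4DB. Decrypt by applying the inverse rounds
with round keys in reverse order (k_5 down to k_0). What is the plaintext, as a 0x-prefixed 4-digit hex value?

0xF0EE

s_0 = ciphertext = 0xA4DB
s_1 = InvRound(s_0, k_5) = 0x26A4
s_2 = InvRound(s_1, k_4) = 0x3326
s_3 = InvRound(s_2, k_3) = 0xA333
s_4 = InvRound(s_3, k_2) = 0x09A3
s_5 = InvRound(s_4, k_1) = 0xEE09
s_6 = InvRound(s_5, k_0) = 0xF0EE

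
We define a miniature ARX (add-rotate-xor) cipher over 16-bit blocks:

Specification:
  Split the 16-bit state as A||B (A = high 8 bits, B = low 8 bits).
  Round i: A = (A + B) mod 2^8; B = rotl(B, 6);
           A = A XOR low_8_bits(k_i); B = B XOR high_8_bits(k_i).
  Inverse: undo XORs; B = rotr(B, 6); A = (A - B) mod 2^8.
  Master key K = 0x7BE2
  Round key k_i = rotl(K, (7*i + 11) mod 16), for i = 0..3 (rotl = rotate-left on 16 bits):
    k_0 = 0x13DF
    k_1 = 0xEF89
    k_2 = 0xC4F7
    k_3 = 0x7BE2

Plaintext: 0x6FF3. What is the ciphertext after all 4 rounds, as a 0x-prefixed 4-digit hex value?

s_0 = plaintext = 0x6FF3
s_1 = Round(s_0, k_0) = 0xBDEF
s_2 = Round(s_1, k_1) = 0x2514
s_3 = Round(s_2, k_2) = 0xCEC1
s_4 = Round(s_3, k_3) = 0x6D0B

0x6D0B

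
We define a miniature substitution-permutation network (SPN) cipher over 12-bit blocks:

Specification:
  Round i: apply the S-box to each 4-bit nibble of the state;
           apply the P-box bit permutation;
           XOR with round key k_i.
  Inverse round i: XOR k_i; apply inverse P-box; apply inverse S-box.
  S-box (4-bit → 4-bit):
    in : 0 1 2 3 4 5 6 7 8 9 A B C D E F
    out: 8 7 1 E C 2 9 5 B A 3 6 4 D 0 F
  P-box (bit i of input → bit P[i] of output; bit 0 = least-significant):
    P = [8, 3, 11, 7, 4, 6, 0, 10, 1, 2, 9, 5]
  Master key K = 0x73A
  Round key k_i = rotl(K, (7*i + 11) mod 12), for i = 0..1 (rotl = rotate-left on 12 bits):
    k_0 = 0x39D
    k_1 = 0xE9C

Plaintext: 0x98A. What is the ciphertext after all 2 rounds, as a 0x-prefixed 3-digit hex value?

0x7B6

s_0 = plaintext = 0x98A
s_1 = Round(s_0, k_0) = 0x6E1
s_2 = Round(s_1, k_1) = 0x7B6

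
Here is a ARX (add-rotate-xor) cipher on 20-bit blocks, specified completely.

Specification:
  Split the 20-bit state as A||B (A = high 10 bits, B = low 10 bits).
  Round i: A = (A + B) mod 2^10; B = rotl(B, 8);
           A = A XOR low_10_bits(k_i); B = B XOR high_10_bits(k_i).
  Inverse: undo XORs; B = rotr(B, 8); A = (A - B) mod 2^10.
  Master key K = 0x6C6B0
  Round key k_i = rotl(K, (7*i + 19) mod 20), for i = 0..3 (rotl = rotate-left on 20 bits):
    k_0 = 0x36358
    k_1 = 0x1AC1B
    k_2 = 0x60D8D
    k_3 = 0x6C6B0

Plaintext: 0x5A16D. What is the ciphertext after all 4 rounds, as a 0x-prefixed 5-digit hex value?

0xDB021

s_0 = plaintext = 0x5A16D
s_1 = Round(s_0, k_0) = 0x63583
s_2 = Round(s_1, k_1) = 0xC2F0B
s_3 = Round(s_2, k_2) = 0xE6E41
s_4 = Round(s_3, k_3) = 0xDB021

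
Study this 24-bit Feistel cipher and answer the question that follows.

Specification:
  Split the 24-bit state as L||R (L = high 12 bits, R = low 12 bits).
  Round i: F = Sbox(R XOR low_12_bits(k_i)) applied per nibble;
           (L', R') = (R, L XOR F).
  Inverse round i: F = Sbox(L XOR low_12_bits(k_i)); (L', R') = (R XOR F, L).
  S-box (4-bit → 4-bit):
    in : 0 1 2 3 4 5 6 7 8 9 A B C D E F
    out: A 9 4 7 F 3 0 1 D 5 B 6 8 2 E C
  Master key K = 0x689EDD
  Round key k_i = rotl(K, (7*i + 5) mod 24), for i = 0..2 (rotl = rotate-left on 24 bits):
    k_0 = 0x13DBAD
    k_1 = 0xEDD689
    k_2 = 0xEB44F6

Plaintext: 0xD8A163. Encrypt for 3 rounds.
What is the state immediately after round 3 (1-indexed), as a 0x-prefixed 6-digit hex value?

s_0 = plaintext = 0xD8A163
s_1 = Round(s_0, k_0) = 0x163604
s_2 = Round(s_1, k_1) = 0x604BB1
s_3 = Round(s_2, k_2) = 0xBB1AF5

0xBB1AF5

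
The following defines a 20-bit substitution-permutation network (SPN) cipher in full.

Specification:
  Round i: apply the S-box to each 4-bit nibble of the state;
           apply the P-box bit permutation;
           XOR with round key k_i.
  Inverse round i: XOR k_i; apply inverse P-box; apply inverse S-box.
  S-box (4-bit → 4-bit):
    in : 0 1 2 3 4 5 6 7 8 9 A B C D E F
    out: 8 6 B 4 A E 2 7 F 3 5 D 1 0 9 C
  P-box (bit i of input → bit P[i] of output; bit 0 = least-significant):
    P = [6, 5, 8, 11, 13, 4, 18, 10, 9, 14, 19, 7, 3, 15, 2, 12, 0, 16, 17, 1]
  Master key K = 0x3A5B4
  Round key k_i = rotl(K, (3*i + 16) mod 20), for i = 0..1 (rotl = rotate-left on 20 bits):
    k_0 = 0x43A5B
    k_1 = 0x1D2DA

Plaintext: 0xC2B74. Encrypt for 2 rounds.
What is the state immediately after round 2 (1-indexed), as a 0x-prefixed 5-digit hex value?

s_0 = plaintext = 0xC2B74
s_1 = Round(s_0, k_0) = 0x880E2
s_2 = Round(s_1, k_1) = 0x26E35

0x26E35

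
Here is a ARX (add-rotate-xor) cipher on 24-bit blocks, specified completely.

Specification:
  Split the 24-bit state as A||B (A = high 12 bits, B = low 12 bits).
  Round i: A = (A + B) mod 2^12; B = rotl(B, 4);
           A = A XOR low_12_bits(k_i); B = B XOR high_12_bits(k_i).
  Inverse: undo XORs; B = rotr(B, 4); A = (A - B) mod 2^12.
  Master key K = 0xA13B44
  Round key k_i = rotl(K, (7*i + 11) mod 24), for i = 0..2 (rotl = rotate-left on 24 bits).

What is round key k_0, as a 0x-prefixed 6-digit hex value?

0xDA2509

K = 0xA13B44
k_0 = rotl(K, (7*0+11) mod 24) = rotl(K, 11) = 0xDA2509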